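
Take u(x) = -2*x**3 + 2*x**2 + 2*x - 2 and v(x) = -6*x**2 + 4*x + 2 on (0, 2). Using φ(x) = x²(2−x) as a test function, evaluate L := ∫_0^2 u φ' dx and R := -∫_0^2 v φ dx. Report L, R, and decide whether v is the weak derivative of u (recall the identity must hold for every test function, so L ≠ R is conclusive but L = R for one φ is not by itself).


LHS = 56/15, RHS = 56/15. Yes, v = u' weakly.

u(x) = -2*x**3 + 2*x**2 + 2*x - 2, classical derivative u'(x) = -6*x**2 + 4*x + 2.
φ(x) = x²(2−x), so φ'(x) = x*(4 - 3*x).
Note φ(0) = φ(2) = 0, so the boundary term u·φ vanishes.
LHS = ∫_0^2 u(x) φ'(x) dx = ∫_0^2 (6*x^5 - 14*x^4 + 2*x^3 + 14*x^2 - 8*x) dx. Term by term:
  ∫_0^2 6*x^5 dx = 64;  ∫_0^2 -14*x^4 dx = -448/5;  ∫_0^2 2*x^3 dx = 8;
  ∫_0^2 14*x^2 dx = 112/3;  ∫_0^2 -8*x dx = -16.
Sum: 64 − 448/5 + 8 + 112/3 − 16 = 56/15.
So LHS = 56/15.
∫_0^2 v(x) φ(x) dx = ∫_0^2 (6*x^5 - 16*x^4 + 6*x^3 + 4*x^2) dx. Term by term:
  ∫_0^2 6*x^5 dx = 64;  ∫_0^2 -16*x^4 dx = -512/5;  ∫_0^2 6*x^3 dx = 24;
  ∫_0^2 4*x^2 dx = 32/3.
Sum: 64 − 512/5 + 24 + 32/3 = -56/15.
So RHS = -∫_0^2 v(x) φ(x) dx = 56/15.
LHS = RHS, so the identity holds for this test φ.
Moreover u is smooth here and v(x) = u'(x) = -6*x**2 + 4*x + 2 pointwise, so the identity holds for every test function. Hence v is the weak derivative of u.


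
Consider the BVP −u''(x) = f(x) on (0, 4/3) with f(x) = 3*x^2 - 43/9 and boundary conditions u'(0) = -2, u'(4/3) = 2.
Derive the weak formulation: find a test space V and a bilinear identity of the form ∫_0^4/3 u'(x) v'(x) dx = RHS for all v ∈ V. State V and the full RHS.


V = H^1(0, 4/3) (v unrestricted at boundary; u is determined up to an additive constant); weak form: ∫_0^4/3 u'v' dx = ∫_0^4/3 (3*x^2 - 43/9) v dx + 2·v(4/3) + 2·v(0) for all v ∈ V.

Multiply both sides by a test function v and integrate from 0 to 4/3:
  ∫_0^4/3 −u''(x) v(x) dx = ∫_0^4/3 f(x) v(x) dx.
Integrate the LHS by parts once:
  ∫_0^4/3 −u'' v dx = −[u'(x) v(x)]_0^4/3 + ∫_0^4/3 u'(x) v'(x) dx.
Thus ∫_0^4/3 u'(x) v'(x) dx = ∫_0^4/3 f(x) v(x) dx + [u'(x) v(x)]_0^4/3.
Choose V so that boundary terms are either known or forced to vanish.
u has inhomogeneous Neumann u'(0) = -2, u'(4/3) = 2. [u' v]_0^4/3 = (2)·v(4/3) − (-2)·v(0) = 2·v(4/3) + 2·v(0). Take V = H^1(0, 4/3); boundary term becomes part of RHS.
Weak formulation: find u (satisfying any essential BC) such that ∫_0^4/3 u'(x) v'(x) dx = ∫_0^4/3 f v dx + 2·v(4/3) + 2·v(0) for all v ∈ V (Neumann data are natural BCs: they enter the RHS as boundary terms).
Substituting f(x) = 3*x^2 - 43/9, the right-hand side is ∫_0^4/3 (3*x^2 - 43/9) v dx + 2·v(4/3) + 2·v(0).
Compatibility check (pure Neumann): taking v ≡ 1 ∈ V gives 0 = ∫_0^4/3 f dx + (2) − (-2), i.e. ∫_0^4/3 f dx must equal u'(0) − u'(4/3) = -4. Indeed ∫_0^4/3 (3*x^2 - 43/9) dx = -4, so the data are compatible. The solution is then unique only up to an additive constant (fix it e.g. by requiring ∫_0^4/3 u dx = 0).


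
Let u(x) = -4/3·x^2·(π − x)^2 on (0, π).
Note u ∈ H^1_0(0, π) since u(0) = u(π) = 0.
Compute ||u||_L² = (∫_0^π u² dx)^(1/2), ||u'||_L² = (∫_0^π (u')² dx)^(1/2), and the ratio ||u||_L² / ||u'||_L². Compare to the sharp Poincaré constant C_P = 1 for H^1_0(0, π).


||u||_L² / ||u'||_L² = sqrt(3)*π/6 < C_P = 1.

u(x) = -4/3·x^2·(π − x)^2, so u'(x) = 8*x*(x*(π - x) - (x - π)^2)/3.
u(x) = -4/3·x^2·(π − x)^2 vanishes at x = 0 and x = π, so u ∈ H^1_0(0, π). Differentiate via the product rule and integrate the resulting polynomials term by term.
  ∫_0^π u² dx = ∫_0^π (16*x^8/9 - 64*π*x^7/9 + 32*π^2*x^6/3 - 64*π^3*x^5/9 + 16*π^4*x^4/9) dx. Term by term:
    ∫_0^π 16*x^8/9 dx = 16*π^9/81;  ∫_0^π -64*π*x^7/9 dx = -8*π^9/9;  ∫_0^π 32*π^2*x^6/3 dx = 32*π^9/21;
    ∫_0^π -64*π^3*x^5/9 dx = -32*π^9/27;  ∫_0^π 16*π^4*x^4/9 dx = 16*π^9/45.
  Sum: 16*π^9/81 − 8*π^9/9 + 32*π^9/21 − 32*π^9/27 + 16*π^9/45 = 8*π^9/2835.
  ∫_0^π (u')² dx = ∫_0^π (256*x^6/9 - 256*π*x^5/3 + 832*π^2*x^4/9 - 128*π^3*x^3/3 + 64*π^4*x^2/9) dx. Term by term:
    ∫_0^π 256*x^6/9 dx = 256*π^7/63;  ∫_0^π -256*π*x^5/3 dx = -128*π^7/9;  ∫_0^π 832*π^2*x^4/9 dx = 832*π^7/45;
    ∫_0^π -128*π^3*x^3/3 dx = -32*π^7/3;  ∫_0^π 64*π^4*x^2/9 dx = 64*π^7/27.
  Sum: 256*π^7/63 − 128*π^7/9 + 832*π^7/45 − 32*π^7/3 + 64*π^7/27 = 32*π^7/945.
∫_0^π u² dx = 8*π^9/2835, so ||u||_L² = 2*sqrt(70)*π^(9/2)/315.
∫_0^π (u')² dx = 32*π^7/945, so ||u'||_L² = 4*sqrt(210)*π^(7/2)/315.
Ratio ||u||_L² / ||u'||_L² = sqrt(3)*π/6.
Sharp Poincaré constant on H^1_0(0, π) is C_P = L/π = 1, achieved by sin(x).
A polynomial bump cannot attain the sharp Poincaré constant (only the first sine eigenfunction does), so the ratio is strictly less than C_P, consistent with ||u||_L² ≤ C_P ||u'||_L².


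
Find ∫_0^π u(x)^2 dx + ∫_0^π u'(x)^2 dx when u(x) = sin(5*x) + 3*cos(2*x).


||u||_{H^1(0,π)}^2 = 100/7 + 71*π/2

u'(x) = -6*sin(2*x) + 5*cos(5*x).
Expand u² and (u')² and integrate term by term on (0, π), using: for integers n ≥ 1, ∫_0^π sin²(nx) dx = ∫_0^π cos²(nx) dx = π/2; for n ≠ n', ∫_0^π sin(nx)sin(n'x) dx = ∫_0^π cos(nx)cos(n'x) dx = 0; and by product-to-sum, ∫_0^π sin(nx)cos(n'x) dx = ½∫_0^π [sin((n+n')x) + sin((n−n')x)] dx, which is 0 when n+n' is even and 2n/(n²−n'²) when n+n' is odd (it need not vanish on (0, π)).
  u² squared terms: (3)²·∫cos(2x)² dx = 9·π/2 = 9*π/2;  (1)²·∫sin(5x)² dx = 1·π/2 = π/2.
  u² cross terms: 2·(3)·(1)·∫cos(2x)·sin(5x) dx = 6·(10/21) = 20/7.
  So ∫_0^π u² dx = 9*π/2 + π/2 + 20/7 = 20/7 + 5*π.
  (u')² squared terms: (-6)²·∫sin(2x)² dx = 36·π/2 = 18*π;  (5)²·∫cos(5x)² dx = 25·π/2 = 25*π/2.
  (u')² cross terms: 2·(-6)·(5)·∫sin(2x)·cos(5x) dx = -60·(-4/21) = 80/7.
  So ∫_0^π (u')² dx = 18*π + 25*π/2 + 80/7 = 80/7 + 61*π/2.
||u||_{H^1}^2 = (20/7 + 5*π) + (80/7 + 61*π/2) = 100/7 + 71*π/2.


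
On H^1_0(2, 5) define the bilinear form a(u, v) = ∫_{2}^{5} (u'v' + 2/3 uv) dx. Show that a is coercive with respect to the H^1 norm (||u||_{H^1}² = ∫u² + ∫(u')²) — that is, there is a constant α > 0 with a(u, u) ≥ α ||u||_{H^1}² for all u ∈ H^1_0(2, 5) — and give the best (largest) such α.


α = (6 + π^2)/(9 + π^2)

Coercivity of a(·,·) on H^1_0(2, 5) means a(u, u) ≥ α ||u||_{H^1}² for every u ∈ H^1_0.
The interval has length L = 3, and Poincaré/coercivity depend only on L. Here a(u, u) = ∫(u')² + (2/3)·∫u².
Here 0 < c = 2/3 < 1. The condition a(u,u) ≥ α||u||_{H^1}² reads (1−α)∫(u')² ≥ (α−c)∫u². Any admissible α is ≤ 1 (rapidly oscillating u have ∫u²/∫(u')² → 0), and α = 1 would force 0 ≥ (1−c)∫u², impossible since c < 1; so 1−α > 0. By the sharp Poincaré inequality on H^1_0 of an interval of length L, ∫(u')² ≥ (π/L)²∫u² with equality for the first sine mode sin(π(x−x₀)/L) (x₀ the left endpoint), so the inequality holds for all u iff (1−α)(π/L)² ≥ α − c, i.e. α ≤ ((π/L)² + c)/((π/L)² + 1) = (1 + c(L/π)²)/(1 + (L/π)²). With (π/L)² = π^2/9 and c = 2/3, the largest admissible constant is α = ((π/L)² + c)/((π/L)² + 1).
Simplifying, α = (6 + π^2)/(9 + π^2).


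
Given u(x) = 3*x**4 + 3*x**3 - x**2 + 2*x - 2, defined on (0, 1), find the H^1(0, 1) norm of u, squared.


||u||_{H^1}^2 = 1661/20

The H^1 norm (squared) on an interval (0, L) is
  ||u||_{H^1}^2 = ∫_0^L u(x)^2 dx + ∫_0^L u'(x)^2 dx.
Compute u'(x) = 12*x**3 + 9*x**2 - 2*x + 2.
Then u(x)^2 = 9*x**8 + 18*x**7 + 3*x**6 + 6*x**5 + x**4 - 16*x**3 + 8*x**2 - 8*x + 4 and u'(x)^2 = 144*x**6 + 216*x**5 + 33*x**4 + 12*x**3 + 40*x**2 - 8*x + 4.
Integrate each monomial from 0 to 1 using ∫_0^1 c·x^n dx = c·1^(n+1)/(n+1):
  ∫_0^1 u(x)^2 dx = ∫_0^1 (9*x^8 + 18*x^7 + 3*x^6 + 6*x^5 + x^4 - 16*x^3 + 8*x^2 - 8*x + 4) dx. Term by term:
    ∫_0^1 9*x^8 dx = 1;  ∫_0^1 18*x^7 dx = 9/4;  ∫_0^1 3*x^6 dx = 3/7;
    ∫_0^1 6*x^5 dx = 1;  ∫_0^1 x^4 dx = 1/5;  ∫_0^1 -16*x^3 dx = -4;
    ∫_0^1 8*x^2 dx = 8/3;  ∫_0^1 -8*x dx = -4;  ∫_0^1 4 dx = 4.
  Sum: 1 + 9/4 + 3/7 + 1 + 1/5 − 4 + 8/3 − 4 + 4 = 1489/420.
  ∫_0^1 u'(x)^2 dx = ∫_0^1 (144*x^6 + 216*x^5 + 33*x^4 + 12*x^3 + 40*x^2 - 8*x + 4) dx. Term by term:
    ∫_0^1 144*x^6 dx = 144/7;  ∫_0^1 216*x^5 dx = 36;  ∫_0^1 33*x^4 dx = 33/5;
    ∫_0^1 12*x^3 dx = 3;  ∫_0^1 40*x^2 dx = 40/3;  ∫_0^1 -8*x dx = -4;
    ∫_0^1 4 dx = 4.
  Sum: 144/7 + 36 + 33/5 + 3 + 40/3 − 4 + 4 = 8348/105.
Adding: ||u||_{H^1}^2 = 1489/420 + 8348/105 = 1661/20.


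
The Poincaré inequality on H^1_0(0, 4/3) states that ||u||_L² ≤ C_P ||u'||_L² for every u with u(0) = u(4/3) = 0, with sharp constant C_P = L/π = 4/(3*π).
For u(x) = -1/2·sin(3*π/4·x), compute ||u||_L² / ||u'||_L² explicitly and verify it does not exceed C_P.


||u||_L² / ||u'||_L² = 4/(3*π) = C_P.

u(x) = -1/2·sin(3*π/4·x), so u'(x) = -3*π*cos(3*π*x/4)/8.
Writing u(x) = A·sin(kπx/L) with A = -1/2 and k = 1, use ∫_0^L sin²(kπx/L) dx = L/2 and ∫_0^L cos²(kπx/L) dx = L/2.
u² = 1/4·sin²(3*π/4·x) and (u')² = 9*π^2/64·cos²(3*π/4·x), and each of sin², cos² integrates to L/2 = 2/3 over (0, 4/3).
∫_0^4/3 u² dx = 1/6, so ||u||_L² = sqrt(6)/6.
∫_0^4/3 (u')² dx = 3*π^2/32, so ||u'||_L² = sqrt(6)*π/8.
Ratio ||u||_L² / ||u'||_L² = 4/(3*π).
Sharp Poincaré constant on H^1_0(0, 4/3) is C_P = L/π = 4/(3*π), achieved by sin(3*π/4·x).
This is the k = 1 eigenfunction (up to amplitude), so the ratio equals the sharp Poincaré constant exactly.


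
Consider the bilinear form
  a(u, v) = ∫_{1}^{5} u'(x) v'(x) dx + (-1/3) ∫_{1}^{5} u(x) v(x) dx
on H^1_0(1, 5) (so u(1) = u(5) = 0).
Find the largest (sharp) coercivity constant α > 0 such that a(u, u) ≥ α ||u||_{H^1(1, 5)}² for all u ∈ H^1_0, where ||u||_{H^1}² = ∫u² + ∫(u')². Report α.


α = (-16/3 + π^2)/(π^2 + 16)

Coercivity of a(·,·) on H^1_0(1, 5) means a(u, u) ≥ α ||u||_{H^1}² for every u ∈ H^1_0.
The interval has length L = 4, and Poincaré/coercivity depend only on L. Here a(u, u) = ∫(u')² + (-1/3)·∫u².
Here c = -1/3 < 0 with |c| < (π/L)² = π^2/16, so coercivity still holds. The condition a(u,u) ≥ α||u||_{H^1}² reads (1−α)∫(u')² ≥ (α−c)∫u². Any admissible α is ≤ 1 (rapidly oscillating u have ∫u²/∫(u')² → 0), and α = 1 would force 0 ≥ (1−c)∫u², impossible since c < 1; so 1−α > 0. By the sharp Poincaré inequality on H^1_0 of an interval of length L, ∫(u')² ≥ (π/L)²∫u² with equality for the first sine mode sin(π(x−x₀)/L) (x₀ the left endpoint), so the inequality holds for all u iff (1−α)(π/L)² ≥ α − c, i.e. α ≤ ((π/L)² + c)/((π/L)² + 1) = (1 + c(L/π)²)/(1 + (L/π)²). (Direct route, valid since c ≤ 0: Poincaré gives c∫u² ≥ c(L/π)²∫(u')², so a(u,u) ≥ (1 + c(L/π)²)∫(u')², while ||u||_{H^1}² ≤ (1 + (L/π)²)∫(u')²; dividing yields the same α.) With (π/L)² = π^2/16 and c = -1/3, the largest admissible constant is α = ((π/L)² + c)/((π/L)² + 1).
Simplifying, α = (-16/3 + π^2)/(π^2 + 16).


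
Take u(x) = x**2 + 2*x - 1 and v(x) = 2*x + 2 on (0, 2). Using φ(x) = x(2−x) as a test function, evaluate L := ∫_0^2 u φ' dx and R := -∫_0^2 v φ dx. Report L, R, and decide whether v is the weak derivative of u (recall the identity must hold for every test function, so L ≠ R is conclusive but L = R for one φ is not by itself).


LHS = -16/3, RHS = -16/3. Yes, v = u' weakly.

u(x) = x**2 + 2*x - 1, classical derivative u'(x) = 2*x + 2.
φ(x) = x(2−x), so φ'(x) = 2 - 2*x.
Note φ(0) = φ(2) = 0, so the boundary term u·φ vanishes.
LHS = ∫_0^2 u(x) φ'(x) dx = ∫_0^2 (-2*x^3 - 2*x^2 + 6*x - 2) dx. Term by term:
  ∫_0^2 -2*x^3 dx = -8;  ∫_0^2 -2*x^2 dx = -16/3;  ∫_0^2 6*x dx = 12;
  ∫_0^2 -2 dx = -4.
Sum: -8 − 16/3 + 12 − 4 = -16/3.
So LHS = -16/3.
∫_0^2 v(x) φ(x) dx = ∫_0^2 (-2*x^3 + 2*x^2 + 4*x) dx. Term by term:
  ∫_0^2 -2*x^3 dx = -8;  ∫_0^2 2*x^2 dx = 16/3;  ∫_0^2 4*x dx = 8.
Sum: -8 + 16/3 + 8 = 16/3.
So RHS = -∫_0^2 v(x) φ(x) dx = -16/3.
LHS = RHS, so the identity holds for this test φ.
Moreover u is smooth here and v(x) = u'(x) = 2*x + 2 pointwise, so the identity holds for every test function. Hence v is the weak derivative of u.


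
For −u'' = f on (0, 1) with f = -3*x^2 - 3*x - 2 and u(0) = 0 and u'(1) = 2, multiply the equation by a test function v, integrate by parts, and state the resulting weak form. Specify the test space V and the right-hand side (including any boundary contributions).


V = {v ∈ H^1(0, 1) : v(0) = 0} (test functions vanish at x = 0 where u is specified); weak form: ∫_0^1 u'v' dx = ∫_0^1 (-3*x^2 - 3*x - 2) v dx + 2·v(1) for all v ∈ V.

Multiply both sides by a test function v and integrate from 0 to 1:
  ∫_0^1 −u''(x) v(x) dx = ∫_0^1 f(x) v(x) dx.
Integrate the LHS by parts once:
  ∫_0^1 −u'' v dx = −[u'(x) v(x)]_0^1 + ∫_0^1 u'(x) v'(x) dx.
Thus ∫_0^1 u'(x) v'(x) dx = ∫_0^1 f(x) v(x) dx + [u'(x) v(x)]_0^1.
Choose V so that boundary terms are either known or forced to vanish.
Mixed BC: u(0) = 0 (Dirichlet) and u'(1) = 2 (Neumann). Define V = {v ∈ H^1(0, 1) : v(0) = 0}. Then [u' v]_0^1 = u'(1)·v(1) − u'(0)·0 = 2·v(1).
Weak formulation: find u (satisfying any essential BC) such that ∫_0^1 u'(x) v'(x) dx = ∫_0^1 f v dx + 2·v(1) for all v ∈ V (Dirichlet at 0 absorbed into V; Neumann datum at x = 1 contributes the boundary term).
Substituting f(x) = -3*x^2 - 3*x - 2, the right-hand side is ∫_0^1 (-3*x^2 - 3*x - 2) v dx + 2·v(1).


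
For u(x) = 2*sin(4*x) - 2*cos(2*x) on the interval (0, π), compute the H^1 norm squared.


||u||_{H^1(0,π)}^2 = 44*π

u'(x) = 4*sin(2*x) + 8*cos(4*x).
Expand u² and (u')² and integrate term by term on (0, π), using: for integers n ≥ 1, ∫_0^π sin²(nx) dx = ∫_0^π cos²(nx) dx = π/2; for n ≠ n', ∫_0^π sin(nx)sin(n'x) dx = ∫_0^π cos(nx)cos(n'x) dx = 0; and by product-to-sum, ∫_0^π sin(nx)cos(n'x) dx = ½∫_0^π [sin((n+n')x) + sin((n−n')x)] dx, which is 0 when n+n' is even and 2n/(n²−n'²) when n+n' is odd (it need not vanish on (0, π)).
  u² squared terms: (-2)²·∫cos(2x)² dx = 4·π/2 = 2*π;  (2)²·∫sin(4x)² dx = 4·π/2 = 2*π.
  u² cross terms: 2·(-2)·(2)·∫cos(2x)·sin(4x) dx = -8·(0) = 0.
  So ∫_0^π u² dx = 2*π + 2*π + 0 = 4*π.
  (u')² squared terms: (4)²·∫sin(2x)² dx = 16·π/2 = 8*π;  (8)²·∫cos(4x)² dx = 64·π/2 = 32*π.
  (u')² cross terms: 2·(4)·(8)·∫sin(2x)·cos(4x) dx = 64·(0) = 0.
  So ∫_0^π (u')² dx = 8*π + 32*π + 0 = 40*π.
||u||_{H^1}^2 = (4*π) + (40*π) = 44*π.


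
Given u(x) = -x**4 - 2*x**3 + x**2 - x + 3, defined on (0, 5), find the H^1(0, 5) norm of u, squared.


||u||_{H^1}^2 = 46688150/63

The H^1 norm (squared) on an interval (0, L) is
  ||u||_{H^1}^2 = ∫_0^L u(x)^2 dx + ∫_0^L u'(x)^2 dx.
Compute u'(x) = -4*x**3 - 6*x**2 + 2*x - 1.
Then u(x)^2 = x**8 + 4*x**7 + 2*x**6 - 2*x**5 - x**4 - 14*x**3 + 7*x**2 - 6*x + 9 and u'(x)^2 = 16*x**6 + 48*x**5 + 20*x**4 - 16*x**3 + 16*x**2 - 4*x + 1.
Integrate each monomial from 0 to 5 using ∫_0^5 c·x^n dx = c·5^(n+1)/(n+1):
  ∫_0^5 u(x)^2 dx = ∫_0^5 (x^8 + 4*x^7 + 2*x^6 - 2*x^5 - x^4 - 14*x^3 + 7*x^2 - 6*x + 9) dx. Term by term:
    ∫_0^5 x^8 dx = 1953125/9;  ∫_0^5 4*x^7 dx = 390625/2;  ∫_0^5 2*x^6 dx = 156250/7;
    ∫_0^5 -2*x^5 dx = -15625/3;  ∫_0^5 -x^4 dx = -625;  ∫_0^5 -14*x^3 dx = -4375/2;
    ∫_0^5 7*x^2 dx = 875/3;  ∫_0^5 -6*x dx = -75;  ∫_0^5 9 dx = 45.
  Sum: 1953125/9 + 390625/2 + 156250/7 − 15625/3 − 625 − 4375/2 + 875/3 − 75 + 45 = 26893985/63.
  ∫_0^5 u'(x)^2 dx = ∫_0^5 (16*x^6 + 48*x^5 + 20*x^4 - 16*x^3 + 16*x^2 - 4*x + 1) dx. Term by term:
    ∫_0^5 16*x^6 dx = 1250000/7;  ∫_0^5 48*x^5 dx = 125000;  ∫_0^5 20*x^4 dx = 12500;
    ∫_0^5 -16*x^3 dx = -2500;  ∫_0^5 16*x^2 dx = 2000/3;  ∫_0^5 -4*x dx = -50;
    ∫_0^5 1 dx = 5.
  Sum: 1250000/7 + 125000 + 12500 − 2500 + 2000/3 − 50 + 5 = 6598055/21.
Adding: ||u||_{H^1}^2 = 26893985/63 + 6598055/21 = 46688150/63.


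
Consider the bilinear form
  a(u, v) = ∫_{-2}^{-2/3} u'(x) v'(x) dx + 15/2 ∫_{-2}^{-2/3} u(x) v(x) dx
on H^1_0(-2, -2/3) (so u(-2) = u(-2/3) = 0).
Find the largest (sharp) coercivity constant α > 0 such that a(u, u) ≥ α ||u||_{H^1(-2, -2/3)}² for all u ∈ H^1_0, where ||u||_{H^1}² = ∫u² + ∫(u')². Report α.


α = 1

Coercivity of a(·,·) on H^1_0(-2, -2/3) means a(u, u) ≥ α ||u||_{H^1}² for every u ∈ H^1_0.
The interval has length L = 4/3, and Poincaré/coercivity depend only on L. Here a(u, u) = ∫(u')² + (15/2)·∫u².
Here c = 15/2 ≥ 1, so a(u,u) = ∫(u')² + c∫u² ≥ ∫(u')² + ∫u² = ||u||_{H^1}², i.e. α = 1 works. No larger α is possible: a(u,u) ≥ α||u||_{H^1}² means (1−α)∫(u')² ≥ (α−c)∫u², and for the modes u_n = sin(nπ(x−x₀)/L) (x₀ the left endpoint) one has ∫u_n²/∫(u_n')² = (L/(nπ))² → 0, so a(u_n,u_n)/||u_n||_{H^1}² → 1. Hence the optimal constant is α = 1.
Therefore α = 1.


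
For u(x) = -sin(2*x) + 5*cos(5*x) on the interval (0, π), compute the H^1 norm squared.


||u||_{H^1(0,π)}^2 = 1040/21 + 655*π/2

u'(x) = -25*sin(5*x) - 2*cos(2*x).
Expand u² and (u')² and integrate term by term on (0, π), using: for integers n ≥ 1, ∫_0^π sin²(nx) dx = ∫_0^π cos²(nx) dx = π/2; for n ≠ n', ∫_0^π sin(nx)sin(n'x) dx = ∫_0^π cos(nx)cos(n'x) dx = 0; and by product-to-sum, ∫_0^π sin(nx)cos(n'x) dx = ½∫_0^π [sin((n+n')x) + sin((n−n')x)] dx, which is 0 when n+n' is even and 2n/(n²−n'²) when n+n' is odd (it need not vanish on (0, π)).
  u² squared terms: (-1)²·∫sin(2x)² dx = 1·π/2 = π/2;  (5)²·∫cos(5x)² dx = 25·π/2 = 25*π/2.
  u² cross terms: 2·(-1)·(5)·∫sin(2x)·cos(5x) dx = -10·(-4/21) = 40/21.
  So ∫_0^π u² dx = π/2 + 25*π/2 + 40/21 = 40/21 + 13*π.
  (u')² squared terms: (-25)²·∫sin(5x)² dx = 625·π/2 = 625*π/2;  (-2)²·∫cos(2x)² dx = 4·π/2 = 2*π.
  (u')² cross terms: 2·(-25)·(-2)·∫sin(5x)·cos(2x) dx = 100·(10/21) = 1000/21.
  So ∫_0^π (u')² dx = 625*π/2 + 2*π + 1000/21 = 1000/21 + 629*π/2.
||u||_{H^1}^2 = (40/21 + 13*π) + (1000/21 + 629*π/2) = 1040/21 + 655*π/2.


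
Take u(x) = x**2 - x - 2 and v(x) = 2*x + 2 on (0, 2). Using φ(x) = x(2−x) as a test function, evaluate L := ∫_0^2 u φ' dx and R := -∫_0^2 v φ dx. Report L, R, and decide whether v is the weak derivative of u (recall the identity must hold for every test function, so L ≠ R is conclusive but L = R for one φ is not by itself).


LHS = -4/3, RHS = -16/3. No, v is not the weak derivative of u.

u(x) = x**2 - x - 2, classical derivative u'(x) = 2*x - 1.
φ(x) = x(2−x), so φ'(x) = 2 - 2*x.
Note φ(0) = φ(2) = 0, so the boundary term u·φ vanishes.
LHS = ∫_0^2 u(x) φ'(x) dx = ∫_0^2 (-2*x^3 + 4*x^2 + 2*x - 4) dx. Term by term:
  ∫_0^2 -2*x^3 dx = -8;  ∫_0^2 4*x^2 dx = 32/3;  ∫_0^2 2*x dx = 4;
  ∫_0^2 -4 dx = -8.
Sum: -8 + 32/3 + 4 − 8 = -4/3.
So LHS = -4/3.
∫_0^2 v(x) φ(x) dx = ∫_0^2 (-2*x^3 + 2*x^2 + 4*x) dx. Term by term:
  ∫_0^2 -2*x^3 dx = -8;  ∫_0^2 2*x^2 dx = 16/3;  ∫_0^2 4*x dx = 8.
Sum: -8 + 16/3 + 8 = 16/3.
So RHS = -∫_0^2 v(x) φ(x) dx = -16/3.
LHS − RHS = 4 ≠ 0, so the identity fails.
(For a valid weak derivative the identity must hold for EVERY test function, in particular this one. The failure shows v is NOT the weak derivative of u.)
Correct weak derivative would be u'(x) = 2*x - 1.


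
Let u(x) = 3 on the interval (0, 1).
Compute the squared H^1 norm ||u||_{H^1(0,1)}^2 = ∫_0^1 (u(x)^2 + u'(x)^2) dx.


||u||_{H^1}^2 = 9

The H^1 norm (squared) on an interval (0, L) is
  ||u||_{H^1}^2 = ∫_0^L u(x)^2 dx + ∫_0^L u'(x)^2 dx.
Compute u'(x) = 0.
Then u(x)^2 = 9 and u'(x)^2 = 0.
Integrate each monomial from 0 to 1 using ∫_0^1 c·x^n dx = c·1^(n+1)/(n+1):
  ∫_0^1 u(x)^2 dx = ∫_0^1 (9) dx. Term by term:
    ∫_0^1 9 dx = 9.
  ∫_0^1 u'(x)^2 dx = ∫_0^1 (0) dx. Term by term:
    ∫_0^1 0 dx = 0.
Adding: ||u||_{H^1}^2 = 9 + 0 = 9.


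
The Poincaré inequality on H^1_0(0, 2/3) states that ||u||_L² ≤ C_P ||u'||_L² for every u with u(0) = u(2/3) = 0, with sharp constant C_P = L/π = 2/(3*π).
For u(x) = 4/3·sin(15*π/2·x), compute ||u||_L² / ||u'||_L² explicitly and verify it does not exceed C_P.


||u||_L² / ||u'||_L² = 2/(15*π) < C_P = 2/(3*π).

u(x) = 4/3·sin(15*π/2·x), so u'(x) = 10*π*cos(15*π*x/2).
Writing u(x) = A·sin(kπx/L) with A = 4/3 and k = 5, use ∫_0^L sin²(kπx/L) dx = L/2 and ∫_0^L cos²(kπx/L) dx = L/2.
u² = 16/9·sin²(15*π/2·x) and (u')² = 100*π^2·cos²(15*π/2·x), and each of sin², cos² integrates to L/2 = 1/3 over (0, 2/3).
∫_0^2/3 u² dx = 16/27, so ||u||_L² = 4*sqrt(3)/9.
∫_0^2/3 (u')² dx = 100*π^2/3, so ||u'||_L² = 10*sqrt(3)*π/3.
Ratio ||u||_L² / ||u'||_L² = 2/(15*π).
Sharp Poincaré constant on H^1_0(0, 2/3) is C_P = L/π = 2/(3*π), achieved by sin(3*π/2·x).
This is the k = 5 harmonic; the ratio L/(kπ) is strictly less than C_P = L/π, consistent with the sharp inequality ||u||_L² ≤ C_P ||u'||_L².


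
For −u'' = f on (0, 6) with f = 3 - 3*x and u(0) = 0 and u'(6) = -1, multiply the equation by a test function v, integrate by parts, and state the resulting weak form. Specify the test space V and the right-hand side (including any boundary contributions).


V = {v ∈ H^1(0, 6) : v(0) = 0} (test functions vanish at x = 0 where u is specified); weak form: ∫_0^6 u'v' dx = ∫_0^6 (3 - 3*x) v dx − v(6) for all v ∈ V.

Multiply both sides by a test function v and integrate from 0 to 6:
  ∫_0^6 −u''(x) v(x) dx = ∫_0^6 f(x) v(x) dx.
Integrate the LHS by parts once:
  ∫_0^6 −u'' v dx = −[u'(x) v(x)]_0^6 + ∫_0^6 u'(x) v'(x) dx.
Thus ∫_0^6 u'(x) v'(x) dx = ∫_0^6 f(x) v(x) dx + [u'(x) v(x)]_0^6.
Choose V so that boundary terms are either known or forced to vanish.
Mixed BC: u(0) = 0 (Dirichlet) and u'(6) = -1 (Neumann). Define V = {v ∈ H^1(0, 6) : v(0) = 0}. Then [u' v]_0^6 = u'(6)·v(6) − u'(0)·0 = − v(6).
Weak formulation: find u (satisfying any essential BC) such that ∫_0^6 u'(x) v'(x) dx = ∫_0^6 f v dx − v(6) for all v ∈ V (Dirichlet at 0 absorbed into V; Neumann datum at x = 6 contributes the boundary term).
Substituting f(x) = 3 - 3*x, the right-hand side is ∫_0^6 (3 - 3*x) v dx − v(6).


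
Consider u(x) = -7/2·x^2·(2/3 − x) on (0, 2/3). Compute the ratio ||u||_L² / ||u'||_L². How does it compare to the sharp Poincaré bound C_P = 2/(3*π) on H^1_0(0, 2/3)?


||u||_L² / ||u'||_L² = sqrt(14)/21 < C_P = 2/(3*π).

u(x) = -7/2·x^2·(2/3 − x), so u'(x) = 7*x*(9*x - 4)/6.
u(x) = -7/2·x^2·(2/3 − x) vanishes at x = 0 and x = 2/3, so u ∈ H^1_0(0, 2/3). Differentiate via the product rule and integrate the resulting polynomials term by term.
  ∫_0^2/3 u² dx = ∫_0^2/3 (49*x^6/4 - 49*x^5/3 + 49*x^4/9) dx. Term by term:
    ∫_0^2/3 49*x^6/4 dx = 224/2187;  ∫_0^2/3 -49*x^5/3 dx = -1568/6561;  ∫_0^2/3 49*x^4/9 dx = 1568/10935.
  Sum: 224/2187 − 1568/6561 + 1568/10935 = 224/32805.
  ∫_0^2/3 (u')² dx = ∫_0^2/3 (441*x^4/4 - 98*x^3 + 196*x^2/9) dx. Term by term:
    ∫_0^2/3 441*x^4/4 dx = 392/135;  ∫_0^2/3 -98*x^3 dx = -392/81;  ∫_0^2/3 196*x^2/9 dx = 1568/729.
  Sum: 392/135 − 392/81 + 1568/729 = 784/3645.
∫_0^2/3 u² dx = 224/32805, so ||u||_L² = 4*sqrt(70)/405.
∫_0^2/3 (u')² dx = 784/3645, so ||u'||_L² = 28*sqrt(5)/135.
Ratio ||u||_L² / ||u'||_L² = sqrt(14)/21.
Sharp Poincaré constant on H^1_0(0, 2/3) is C_P = L/π = 2/(3*π), achieved by sin(3*π/2·x).
A polynomial bump cannot attain the sharp Poincaré constant (only the first sine eigenfunction does), so the ratio is strictly less than C_P, consistent with ||u||_L² ≤ C_P ||u'||_L².


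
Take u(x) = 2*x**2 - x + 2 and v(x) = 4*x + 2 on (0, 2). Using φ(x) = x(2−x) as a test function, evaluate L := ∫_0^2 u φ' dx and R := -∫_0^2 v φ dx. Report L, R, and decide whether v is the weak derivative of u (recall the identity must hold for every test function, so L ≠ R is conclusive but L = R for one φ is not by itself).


LHS = -4, RHS = -8. No, v is not the weak derivative of u.

u(x) = 2*x**2 - x + 2, classical derivative u'(x) = 4*x - 1.
φ(x) = x(2−x), so φ'(x) = 2 - 2*x.
Note φ(0) = φ(2) = 0, so the boundary term u·φ vanishes.
LHS = ∫_0^2 u(x) φ'(x) dx = ∫_0^2 (-4*x^3 + 6*x^2 - 6*x + 4) dx. Term by term:
  ∫_0^2 -4*x^3 dx = -16;  ∫_0^2 6*x^2 dx = 16;  ∫_0^2 -6*x dx = -12;
  ∫_0^2 4 dx = 8.
Sum: -16 + 16 − 12 + 8 = -4.
So LHS = -4.
∫_0^2 v(x) φ(x) dx = ∫_0^2 (-4*x^3 + 6*x^2 + 4*x) dx. Term by term:
  ∫_0^2 -4*x^3 dx = -16;  ∫_0^2 6*x^2 dx = 16;  ∫_0^2 4*x dx = 8.
Sum: -16 + 16 + 8 = 8.
So RHS = -∫_0^2 v(x) φ(x) dx = -8.
LHS − RHS = 4 ≠ 0, so the identity fails.
(For a valid weak derivative the identity must hold for EVERY test function, in particular this one. The failure shows v is NOT the weak derivative of u.)
Correct weak derivative would be u'(x) = 4*x - 1.


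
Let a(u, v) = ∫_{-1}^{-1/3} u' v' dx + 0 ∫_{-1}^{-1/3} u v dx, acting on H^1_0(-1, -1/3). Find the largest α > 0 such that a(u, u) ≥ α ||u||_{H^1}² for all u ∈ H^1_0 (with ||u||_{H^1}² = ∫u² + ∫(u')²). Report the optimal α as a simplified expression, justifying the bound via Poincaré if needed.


α = 9*π^2/(4 + 9*π^2)

Coercivity of a(·,·) on H^1_0(-1, -1/3) means a(u, u) ≥ α ||u||_{H^1}² for every u ∈ H^1_0.
The interval has length L = 2/3, and Poincaré/coercivity depend only on L. Here a(u, u) = ∫(u')² + (0)·∫u².
Here c = 0, so a(u,u) = ∫(u')² alone. The condition a(u,u) ≥ α||u||_{H^1}² reads (1−α)∫(u')² ≥ (α−c)∫u². Any admissible α is ≤ 1 (rapidly oscillating u have ∫u²/∫(u')² → 0), and α = 1 would force 0 ≥ (1−c)∫u², impossible since c < 1; so 1−α > 0. By the sharp Poincaré inequality on H^1_0 of an interval of length L, ∫(u')² ≥ (π/L)²∫u² with equality for the first sine mode sin(π(x−x₀)/L) (x₀ the left endpoint), so the inequality holds for all u iff (1−α)(π/L)² ≥ α − c, i.e. α ≤ ((π/L)² + c)/((π/L)² + 1) = (1 + c(L/π)²)/(1 + (L/π)²). (Direct route, valid since c ≤ 0: Poincaré gives c∫u² ≥ c(L/π)²∫(u')², so a(u,u) ≥ (1 + c(L/π)²)∫(u')², while ||u||_{H^1}² ≤ (1 + (L/π)²)∫(u')²; dividing yields the same α.) With (π/L)² = 9*π^2/4 and c = 0, the largest admissible constant is α = ((π/L)² + c)/((π/L)² + 1).
Simplifying, α = 9*π^2/(4 + 9*π^2).


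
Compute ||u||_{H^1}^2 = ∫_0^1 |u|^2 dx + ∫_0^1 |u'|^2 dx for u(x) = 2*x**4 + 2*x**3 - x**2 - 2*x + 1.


||u||_{H^1}^2 = 4343/315

The H^1 norm (squared) on an interval (0, L) is
  ||u||_{H^1}^2 = ∫_0^L u(x)^2 dx + ∫_0^L u'(x)^2 dx.
Compute u'(x) = 8*x**3 + 6*x**2 - 2*x - 2.
Then u(x)^2 = 4*x**8 + 8*x**7 - 12*x**5 - 3*x**4 + 8*x**3 + 2*x**2 - 4*x + 1 and u'(x)^2 = 64*x**6 + 96*x**5 + 4*x**4 - 56*x**3 - 20*x**2 + 8*x + 4.
Integrate each monomial from 0 to 1 using ∫_0^1 c·x^n dx = c·1^(n+1)/(n+1):
  ∫_0^1 u(x)^2 dx = ∫_0^1 (4*x^8 + 8*x^7 - 12*x^5 - 3*x^4 + 8*x^3 + 2*x^2 - 4*x + 1) dx. Term by term:
    ∫_0^1 4*x^8 dx = 4/9;  ∫_0^1 8*x^7 dx = 1;  ∫_0^1 -12*x^5 dx = -2;
    ∫_0^1 -3*x^4 dx = -3/5;  ∫_0^1 8*x^3 dx = 2;  ∫_0^1 2*x^2 dx = 2/3;
    ∫_0^1 -4*x dx = -2;  ∫_0^1 1 dx = 1.
  Sum: 4/9 + 1 − 2 − 3/5 + 2 + 2/3 − 2 + 1 = 23/45.
  ∫_0^1 u'(x)^2 dx = ∫_0^1 (64*x^6 + 96*x^5 + 4*x^4 - 56*x^3 - 20*x^2 + 8*x + 4) dx. Term by term:
    ∫_0^1 64*x^6 dx = 64/7;  ∫_0^1 96*x^5 dx = 16;  ∫_0^1 4*x^4 dx = 4/5;
    ∫_0^1 -56*x^3 dx = -14;  ∫_0^1 -20*x^2 dx = -20/3;  ∫_0^1 8*x dx = 4;
    ∫_0^1 4 dx = 4.
  Sum: 64/7 + 16 + 4/5 − 14 − 20/3 + 4 + 4 = 1394/105.
Adding: ||u||_{H^1}^2 = 23/45 + 1394/105 = 4343/315.


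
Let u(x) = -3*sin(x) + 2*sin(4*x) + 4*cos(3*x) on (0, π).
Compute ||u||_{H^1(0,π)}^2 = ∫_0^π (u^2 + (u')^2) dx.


||u||_{H^1(0,π)}^2 = 1280/7 + 123*π

u'(x) = -12*sin(3*x) - 3*cos(x) + 8*cos(4*x).
Expand u² and (u')² and integrate term by term on (0, π), using: for integers n ≥ 1, ∫_0^π sin²(nx) dx = ∫_0^π cos²(nx) dx = π/2; for n ≠ n', ∫_0^π sin(nx)sin(n'x) dx = ∫_0^π cos(nx)cos(n'x) dx = 0; and by product-to-sum, ∫_0^π sin(nx)cos(n'x) dx = ½∫_0^π [sin((n+n')x) + sin((n−n')x)] dx, which is 0 when n+n' is even and 2n/(n²−n'²) when n+n' is odd (it need not vanish on (0, π)).
  u² squared terms: (-3)²·∫sin(x)² dx = 9·π/2 = 9*π/2;  (2)²·∫sin(4x)² dx = 4·π/2 = 2*π;  (4)²·∫cos(3x)² dx = 16·π/2 = 8*π.
  u² cross terms: 2·(-3)·(2)·∫sin(x)·sin(4x) dx = -12·(0) = 0;  2·(-3)·(4)·∫sin(x)·cos(3x) dx = -24·(0) = 0;  2·(2)·(4)·∫sin(4x)·cos(3x) dx = 16·(8/7) = 128/7.
  So ∫_0^π u² dx = 9*π/2 + 2*π + 8*π + 0 + 0 + 128/7 = 128/7 + 29*π/2.
  (u')² squared terms: (-12)²·∫sin(3x)² dx = 144·π/2 = 72*π;  (-3)²·∫cos(x)² dx = 9·π/2 = 9*π/2;  (8)²·∫cos(4x)² dx = 64·π/2 = 32*π.
  (u')² cross terms: 2·(-12)·(-3)·∫sin(3x)·cos(x) dx = 72·(0) = 0;  2·(-12)·(8)·∫sin(3x)·cos(4x) dx = -192·(-6/7) = 1152/7;  2·(-3)·(8)·∫cos(x)·cos(4x) dx = -48·(0) = 0.
  So ∫_0^π (u')² dx = 72*π + 9*π/2 + 32*π + 0 + 1152/7 + 0 = 1152/7 + 217*π/2.
||u||_{H^1}^2 = (128/7 + 29*π/2) + (1152/7 + 217*π/2) = 1280/7 + 123*π.


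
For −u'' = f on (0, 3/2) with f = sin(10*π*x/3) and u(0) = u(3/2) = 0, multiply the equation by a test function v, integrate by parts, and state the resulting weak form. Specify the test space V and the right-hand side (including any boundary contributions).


V = H^1_0(0, 3/2) (so v(0) = v(3/2) = 0); weak form: ∫_0^3/2 u'v' dx = ∫_0^3/2 (sin(10*π*x/3)) v dx for all v ∈ V.

Multiply both sides by a test function v and integrate from 0 to 3/2:
  ∫_0^3/2 −u''(x) v(x) dx = ∫_0^3/2 f(x) v(x) dx.
Integrate the LHS by parts once:
  ∫_0^3/2 −u'' v dx = −[u'(x) v(x)]_0^3/2 + ∫_0^3/2 u'(x) v'(x) dx.
Thus ∫_0^3/2 u'(x) v'(x) dx = ∫_0^3/2 f(x) v(x) dx + [u'(x) v(x)]_0^3/2.
Choose V so that boundary terms are either known or forced to vanish.
u is Dirichlet: u(0) = u(3/2) = 0. Let V = H^1_0(0, 3/2); then v(0) = v(3/2) = 0, and [u' v]_0^3/2 = 0.
Weak formulation: find u (satisfying any essential BC) such that ∫_0^3/2 u'(x) v'(x) dx = ∫_0^3/2 f v dx for all v ∈ V.
Substituting f(x) = sin(10*π*x/3), the right-hand side is ∫_0^3/2 (sin(10*π*x/3)) v dx.


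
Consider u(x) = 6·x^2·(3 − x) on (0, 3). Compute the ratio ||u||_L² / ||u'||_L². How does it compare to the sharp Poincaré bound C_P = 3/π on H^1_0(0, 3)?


||u||_L² / ||u'||_L² = 3*sqrt(14)/14 < C_P = 3/π.

u(x) = 6·x^2·(3 − x), so u'(x) = 18*x*(2 - x).
u(x) = 6·x^2·(3 − x) vanishes at x = 0 and x = 3, so u ∈ H^1_0(0, 3). Differentiate via the product rule and integrate the resulting polynomials term by term.
  ∫_0^3 u² dx = ∫_0^3 (36*x^6 - 216*x^5 + 324*x^4) dx. Term by term:
    ∫_0^3 36*x^6 dx = 78732/7;  ∫_0^3 -216*x^5 dx = -26244;  ∫_0^3 324*x^4 dx = 78732/5.
  Sum: 78732/7 − 26244 + 78732/5 = 26244/35.
  ∫_0^3 (u')² dx = ∫_0^3 (324*x^4 - 1296*x^3 + 1296*x^2) dx. Term by term:
    ∫_0^3 324*x^4 dx = 78732/5;  ∫_0^3 -1296*x^3 dx = -26244;  ∫_0^3 1296*x^2 dx = 11664.
  Sum: 78732/5 − 26244 + 11664 = 5832/5.
∫_0^3 u² dx = 26244/35, so ||u||_L² = 162*sqrt(35)/35.
∫_0^3 (u')² dx = 5832/5, so ||u'||_L² = 54*sqrt(10)/5.
Ratio ||u||_L² / ||u'||_L² = 3*sqrt(14)/14.
Sharp Poincaré constant on H^1_0(0, 3) is C_P = L/π = 3/π, achieved by sin(π/3·x).
A polynomial bump cannot attain the sharp Poincaré constant (only the first sine eigenfunction does), so the ratio is strictly less than C_P, consistent with ||u||_L² ≤ C_P ||u'||_L².


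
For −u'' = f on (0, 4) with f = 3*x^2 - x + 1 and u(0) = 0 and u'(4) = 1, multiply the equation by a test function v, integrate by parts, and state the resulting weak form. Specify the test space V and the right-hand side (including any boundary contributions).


V = {v ∈ H^1(0, 4) : v(0) = 0} (test functions vanish at x = 0 where u is specified); weak form: ∫_0^4 u'v' dx = ∫_0^4 (3*x^2 - x + 1) v dx + v(4) for all v ∈ V.

Multiply both sides by a test function v and integrate from 0 to 4:
  ∫_0^4 −u''(x) v(x) dx = ∫_0^4 f(x) v(x) dx.
Integrate the LHS by parts once:
  ∫_0^4 −u'' v dx = −[u'(x) v(x)]_0^4 + ∫_0^4 u'(x) v'(x) dx.
Thus ∫_0^4 u'(x) v'(x) dx = ∫_0^4 f(x) v(x) dx + [u'(x) v(x)]_0^4.
Choose V so that boundary terms are either known or forced to vanish.
Mixed BC: u(0) = 0 (Dirichlet) and u'(4) = 1 (Neumann). Define V = {v ∈ H^1(0, 4) : v(0) = 0}. Then [u' v]_0^4 = u'(4)·v(4) − u'(0)·0 = v(4).
Weak formulation: find u (satisfying any essential BC) such that ∫_0^4 u'(x) v'(x) dx = ∫_0^4 f v dx + v(4) for all v ∈ V (Dirichlet at 0 absorbed into V; Neumann datum at x = 4 contributes the boundary term).
Substituting f(x) = 3*x^2 - x + 1, the right-hand side is ∫_0^4 (3*x^2 - x + 1) v dx + v(4).


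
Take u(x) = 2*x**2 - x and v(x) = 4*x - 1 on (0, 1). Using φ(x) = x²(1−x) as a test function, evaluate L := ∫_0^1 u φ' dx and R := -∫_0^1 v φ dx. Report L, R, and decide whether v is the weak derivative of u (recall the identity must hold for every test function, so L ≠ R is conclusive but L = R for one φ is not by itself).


LHS = -7/60, RHS = -7/60. Yes, v = u' weakly.

u(x) = 2*x**2 - x, classical derivative u'(x) = 4*x - 1.
φ(x) = x²(1−x), so φ'(x) = x*(2 - 3*x).
Note φ(0) = φ(1) = 0, so the boundary term u·φ vanishes.
LHS = ∫_0^1 u(x) φ'(x) dx = ∫_0^1 (-6*x^4 + 7*x^3 - 2*x^2) dx. Term by term:
  ∫_0^1 -6*x^4 dx = -6/5;  ∫_0^1 7*x^3 dx = 7/4;  ∫_0^1 -2*x^2 dx = -2/3.
Sum: -6/5 + 7/4 − 2/3 = -7/60.
So LHS = -7/60.
∫_0^1 v(x) φ(x) dx = ∫_0^1 (-4*x^4 + 5*x^3 - x^2) dx. Term by term:
  ∫_0^1 -4*x^4 dx = -4/5;  ∫_0^1 5*x^3 dx = 5/4;  ∫_0^1 -x^2 dx = -1/3.
Sum: -4/5 + 5/4 − 1/3 = 7/60.
So RHS = -∫_0^1 v(x) φ(x) dx = -7/60.
LHS = RHS, so the identity holds for this test φ.
Moreover u is smooth here and v(x) = u'(x) = 4*x - 1 pointwise, so the identity holds for every test function. Hence v is the weak derivative of u.


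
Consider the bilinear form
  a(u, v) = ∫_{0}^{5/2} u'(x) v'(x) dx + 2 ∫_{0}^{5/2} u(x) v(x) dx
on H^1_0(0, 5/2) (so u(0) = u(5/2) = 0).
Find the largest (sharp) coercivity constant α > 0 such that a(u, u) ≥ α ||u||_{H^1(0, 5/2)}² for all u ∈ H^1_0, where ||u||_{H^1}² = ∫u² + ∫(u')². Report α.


α = 1

Coercivity of a(·,·) on H^1_0(0, 5/2) means a(u, u) ≥ α ||u||_{H^1}² for every u ∈ H^1_0.
The interval has length L = 5/2, and Poincaré/coercivity depend only on L. Here a(u, u) = ∫(u')² + (2)·∫u².
Here c = 2 ≥ 1, so a(u,u) = ∫(u')² + c∫u² ≥ ∫(u')² + ∫u² = ||u||_{H^1}², i.e. α = 1 works. No larger α is possible: a(u,u) ≥ α||u||_{H^1}² means (1−α)∫(u')² ≥ (α−c)∫u², and for the modes u_n = sin(nπ(x−x₀)/L) (x₀ the left endpoint) one has ∫u_n²/∫(u_n')² = (L/(nπ))² → 0, so a(u_n,u_n)/||u_n||_{H^1}² → 1. Hence the optimal constant is α = 1.
Therefore α = 1.


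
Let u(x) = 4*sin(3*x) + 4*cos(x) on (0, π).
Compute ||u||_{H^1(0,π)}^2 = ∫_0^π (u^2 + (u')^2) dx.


||u||_{H^1(0,π)}^2 = 96*π

u'(x) = -4*sin(x) + 12*cos(3*x).
Expand u² and (u')² and integrate term by term on (0, π), using: for integers n ≥ 1, ∫_0^π sin²(nx) dx = ∫_0^π cos²(nx) dx = π/2; for n ≠ n', ∫_0^π sin(nx)sin(n'x) dx = ∫_0^π cos(nx)cos(n'x) dx = 0; and by product-to-sum, ∫_0^π sin(nx)cos(n'x) dx = ½∫_0^π [sin((n+n')x) + sin((n−n')x)] dx, which is 0 when n+n' is even and 2n/(n²−n'²) when n+n' is odd (it need not vanish on (0, π)).
  u² squared terms: (4)²·∫cos(x)² dx = 16·π/2 = 8*π;  (4)²·∫sin(3x)² dx = 16·π/2 = 8*π.
  u² cross terms: 2·(4)·(4)·∫cos(x)·sin(3x) dx = 32·(0) = 0.
  So ∫_0^π u² dx = 8*π + 8*π + 0 = 16*π.
  (u')² squared terms: (-4)²·∫sin(x)² dx = 16·π/2 = 8*π;  (12)²·∫cos(3x)² dx = 144·π/2 = 72*π.
  (u')² cross terms: 2·(-4)·(12)·∫sin(x)·cos(3x) dx = -96·(0) = 0.
  So ∫_0^π (u')² dx = 8*π + 72*π + 0 = 80*π.
||u||_{H^1}^2 = (16*π) + (80*π) = 96*π.


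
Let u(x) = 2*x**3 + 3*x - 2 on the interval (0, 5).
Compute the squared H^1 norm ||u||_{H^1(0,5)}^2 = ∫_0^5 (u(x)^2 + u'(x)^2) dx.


||u||_{H^1}^2 = 526280/7

The H^1 norm (squared) on an interval (0, L) is
  ||u||_{H^1}^2 = ∫_0^L u(x)^2 dx + ∫_0^L u'(x)^2 dx.
Compute u'(x) = 6*x**2 + 3.
Then u(x)^2 = 4*x**6 + 12*x**4 - 8*x**3 + 9*x**2 - 12*x + 4 and u'(x)^2 = 36*x**4 + 36*x**2 + 9.
Integrate each monomial from 0 to 5 using ∫_0^5 c·x^n dx = c·5^(n+1)/(n+1):
  ∫_0^5 u(x)^2 dx = ∫_0^5 (4*x^6 + 12*x^4 - 8*x^3 + 9*x^2 - 12*x + 4) dx. Term by term:
    ∫_0^5 4*x^6 dx = 312500/7;  ∫_0^5 12*x^4 dx = 7500;  ∫_0^5 -8*x^3 dx = -1250;
    ∫_0^5 9*x^2 dx = 375;  ∫_0^5 -12*x dx = -150;  ∫_0^5 4 dx = 20.
  Sum: 312500/7 + 7500 − 1250 + 375 − 150 + 20 = 357965/7.
  ∫_0^5 u'(x)^2 dx = ∫_0^5 (36*x^4 + 36*x^2 + 9) dx. Term by term:
    ∫_0^5 36*x^4 dx = 22500;  ∫_0^5 36*x^2 dx = 1500;  ∫_0^5 9 dx = 45.
  Sum: 22500 + 1500 + 45 = 24045.
Adding: ||u||_{H^1}^2 = 357965/7 + 24045 = 526280/7.


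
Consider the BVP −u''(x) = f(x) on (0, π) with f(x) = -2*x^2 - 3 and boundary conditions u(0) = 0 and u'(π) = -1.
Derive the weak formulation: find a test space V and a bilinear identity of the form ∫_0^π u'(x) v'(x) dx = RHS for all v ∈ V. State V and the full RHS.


V = {v ∈ H^1(0, π) : v(0) = 0} (test functions vanish at x = 0 where u is specified); weak form: ∫_0^π u'v' dx = ∫_0^π (-2*x^2 - 3) v dx − v(π) for all v ∈ V.

Multiply both sides by a test function v and integrate from 0 to π:
  ∫_0^π −u''(x) v(x) dx = ∫_0^π f(x) v(x) dx.
Integrate the LHS by parts once:
  ∫_0^π −u'' v dx = −[u'(x) v(x)]_0^π + ∫_0^π u'(x) v'(x) dx.
Thus ∫_0^π u'(x) v'(x) dx = ∫_0^π f(x) v(x) dx + [u'(x) v(x)]_0^π.
Choose V so that boundary terms are either known or forced to vanish.
Mixed BC: u(0) = 0 (Dirichlet) and u'(π) = -1 (Neumann). Define V = {v ∈ H^1(0, π) : v(0) = 0}. Then [u' v]_0^π = u'(π)·v(π) − u'(0)·0 = − v(π).
Weak formulation: find u (satisfying any essential BC) such that ∫_0^π u'(x) v'(x) dx = ∫_0^π f v dx − v(π) for all v ∈ V (Dirichlet at 0 absorbed into V; Neumann datum at x = π contributes the boundary term).
Substituting f(x) = -2*x^2 - 3, the right-hand side is ∫_0^π (-2*x^2 - 3) v dx − v(π).


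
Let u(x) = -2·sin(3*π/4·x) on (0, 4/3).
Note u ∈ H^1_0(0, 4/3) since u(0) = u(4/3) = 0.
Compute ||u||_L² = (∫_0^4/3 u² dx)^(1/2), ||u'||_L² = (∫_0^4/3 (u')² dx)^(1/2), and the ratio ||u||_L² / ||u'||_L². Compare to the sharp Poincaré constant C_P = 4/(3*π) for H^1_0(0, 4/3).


||u||_L² / ||u'||_L² = 4/(3*π) = C_P.

u(x) = -2·sin(3*π/4·x), so u'(x) = -3*π*cos(3*π*x/4)/2.
Writing u(x) = A·sin(kπx/L) with A = -2 and k = 1, use ∫_0^L sin²(kπx/L) dx = L/2 and ∫_0^L cos²(kπx/L) dx = L/2.
u² = 4·sin²(3*π/4·x) and (u')² = 9*π^2/4·cos²(3*π/4·x), and each of sin², cos² integrates to L/2 = 2/3 over (0, 4/3).
∫_0^4/3 u² dx = 8/3, so ||u||_L² = 2*sqrt(6)/3.
∫_0^4/3 (u')² dx = 3*π^2/2, so ||u'||_L² = sqrt(6)*π/2.
Ratio ||u||_L² / ||u'||_L² = 4/(3*π).
Sharp Poincaré constant on H^1_0(0, 4/3) is C_P = L/π = 4/(3*π), achieved by sin(3*π/4·x).
This is the k = 1 eigenfunction (up to amplitude), so the ratio equals the sharp Poincaré constant exactly.


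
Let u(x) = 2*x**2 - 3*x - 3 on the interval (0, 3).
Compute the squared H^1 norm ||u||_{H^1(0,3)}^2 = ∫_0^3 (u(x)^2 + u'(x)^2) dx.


||u||_{H^1}^2 = 477/5

The H^1 norm (squared) on an interval (0, L) is
  ||u||_{H^1}^2 = ∫_0^L u(x)^2 dx + ∫_0^L u'(x)^2 dx.
Compute u'(x) = 4*x - 3.
Then u(x)^2 = 4*x**4 - 12*x**3 - 3*x**2 + 18*x + 9 and u'(x)^2 = 16*x**2 - 24*x + 9.
Integrate each monomial from 0 to 3 using ∫_0^3 c·x^n dx = c·3^(n+1)/(n+1):
  ∫_0^3 u(x)^2 dx = ∫_0^3 (4*x^4 - 12*x^3 - 3*x^2 + 18*x + 9) dx. Term by term:
    ∫_0^3 4*x^4 dx = 972/5;  ∫_0^3 -12*x^3 dx = -243;  ∫_0^3 -3*x^2 dx = -27;
    ∫_0^3 18*x dx = 81;  ∫_0^3 9 dx = 27.
  Sum: 972/5 − 243 − 27 + 81 + 27 = 162/5.
  ∫_0^3 u'(x)^2 dx = ∫_0^3 (16*x^2 - 24*x + 9) dx. Term by term:
    ∫_0^3 16*x^2 dx = 144;  ∫_0^3 -24*x dx = -108;  ∫_0^3 9 dx = 27.
  Sum: 144 − 108 + 27 = 63.
Adding: ||u||_{H^1}^2 = 162/5 + 63 = 477/5.
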